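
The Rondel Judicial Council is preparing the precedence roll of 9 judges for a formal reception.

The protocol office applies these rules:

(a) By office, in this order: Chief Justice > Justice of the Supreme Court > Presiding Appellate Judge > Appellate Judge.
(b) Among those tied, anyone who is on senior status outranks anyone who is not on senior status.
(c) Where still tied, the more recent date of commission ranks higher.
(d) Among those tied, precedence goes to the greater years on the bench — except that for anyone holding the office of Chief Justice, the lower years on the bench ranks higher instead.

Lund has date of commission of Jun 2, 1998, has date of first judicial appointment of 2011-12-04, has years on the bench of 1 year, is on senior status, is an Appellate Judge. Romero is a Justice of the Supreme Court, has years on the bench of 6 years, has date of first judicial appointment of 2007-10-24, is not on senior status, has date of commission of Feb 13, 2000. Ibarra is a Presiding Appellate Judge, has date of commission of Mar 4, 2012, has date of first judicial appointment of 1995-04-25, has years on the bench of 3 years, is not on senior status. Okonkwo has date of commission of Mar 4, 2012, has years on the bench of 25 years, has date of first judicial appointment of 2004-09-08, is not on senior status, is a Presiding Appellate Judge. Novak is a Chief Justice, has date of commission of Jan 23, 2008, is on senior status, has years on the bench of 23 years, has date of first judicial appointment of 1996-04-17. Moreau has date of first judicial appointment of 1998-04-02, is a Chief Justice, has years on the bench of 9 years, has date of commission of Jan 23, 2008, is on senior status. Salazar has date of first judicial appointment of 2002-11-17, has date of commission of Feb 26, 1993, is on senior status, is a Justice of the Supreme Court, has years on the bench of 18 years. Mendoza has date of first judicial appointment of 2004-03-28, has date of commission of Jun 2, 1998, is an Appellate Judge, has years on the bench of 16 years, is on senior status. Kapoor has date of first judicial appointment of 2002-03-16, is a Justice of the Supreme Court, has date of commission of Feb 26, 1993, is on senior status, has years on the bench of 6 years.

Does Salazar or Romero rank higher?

By office: Moreau and Novak (Chief Justice); then Salazar, Kapoor and Romero (Justice of the Supreme Court); then Okonkwo and Ibarra (Presiding Appellate Judge); then Mendoza and Lund (Appellate Judge).
Moreau and Novak are each on senior status, so the next rule applies.
Moreau and Novak both have date of commission Jan 23, 2008, so the next rule applies.
Among Moreau and Novak, by years on the bench (lower first) (reversed rule for this group): Moreau (9 years) before Novak (23 years).
Among Salazar, Kapoor and Romero, on senior status before not on senior status: Salazar and Kapoor (on senior status) before Romero (not on senior status).
Salazar and Kapoor both have date of commission Feb 26, 1993, so the next rule applies.
Among Salazar and Kapoor, by years on the bench (higher first): Salazar (18 years) before Kapoor (6 years).
Okonkwo and Ibarra are each not on senior status, so the next rule applies.
Okonkwo and Ibarra both have date of commission Mar 4, 2012, so the next rule applies.
Among Okonkwo and Ibarra, by years on the bench (higher first): Okonkwo (25 years) before Ibarra (3 years).
Mendoza and Lund are each on senior status, so the next rule applies.
Mendoza and Lund both have date of commission Jun 2, 1998, so the next rule applies.
Among Mendoza and Lund, by years on the bench (higher first): Mendoza (16 years) before Lund (1 year).
So Salazar takes precedence.

Salazar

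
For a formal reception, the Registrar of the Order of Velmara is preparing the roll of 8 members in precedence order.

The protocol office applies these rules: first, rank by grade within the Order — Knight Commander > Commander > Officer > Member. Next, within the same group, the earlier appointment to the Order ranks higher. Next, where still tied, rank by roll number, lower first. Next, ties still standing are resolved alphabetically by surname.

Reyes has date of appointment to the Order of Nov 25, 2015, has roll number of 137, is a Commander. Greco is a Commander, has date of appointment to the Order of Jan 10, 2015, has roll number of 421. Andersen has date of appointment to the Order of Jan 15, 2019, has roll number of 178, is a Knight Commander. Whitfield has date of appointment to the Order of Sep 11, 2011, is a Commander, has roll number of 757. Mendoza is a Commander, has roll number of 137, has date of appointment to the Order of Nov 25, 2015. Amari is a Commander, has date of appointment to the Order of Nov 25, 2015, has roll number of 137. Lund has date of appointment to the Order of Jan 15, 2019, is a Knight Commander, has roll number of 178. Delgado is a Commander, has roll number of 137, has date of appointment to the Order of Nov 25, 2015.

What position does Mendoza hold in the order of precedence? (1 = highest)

7

By grade within the Order: Andersen and Lund (Knight Commander); then Whitfield, Greco, Amari, Delgado, Mendoza and Reyes (Commander).
Andersen and Lund both have date of appointment to the Order Jan 15, 2019, so the next rule applies.
Andersen and Lund both have roll number 178, so the next rule applies.
Among Andersen and Lund, alphabetically by surname: Andersen before Lund.
Among Whitfield, Greco, Amari, Delgado, Mendoza and Reyes, by date of appointment to the Order (earlier first): Whitfield (Sep 11, 2011) before Greco (Jan 10, 2015) before Amari, Delgado, Mendoza and Reyes (Nov 25, 2015).
Amari, Delgado, Mendoza and Reyes all have roll number 137, so the next rule applies.
Among Amari, Delgado, Mendoza and Reyes, alphabetically by surname: Amari before Delgado before Mendoza before Reyes.
Order: Andersen, Lund, Whitfield, Greco, Amari, Delgado, Mendoza, Reyes. So position 7.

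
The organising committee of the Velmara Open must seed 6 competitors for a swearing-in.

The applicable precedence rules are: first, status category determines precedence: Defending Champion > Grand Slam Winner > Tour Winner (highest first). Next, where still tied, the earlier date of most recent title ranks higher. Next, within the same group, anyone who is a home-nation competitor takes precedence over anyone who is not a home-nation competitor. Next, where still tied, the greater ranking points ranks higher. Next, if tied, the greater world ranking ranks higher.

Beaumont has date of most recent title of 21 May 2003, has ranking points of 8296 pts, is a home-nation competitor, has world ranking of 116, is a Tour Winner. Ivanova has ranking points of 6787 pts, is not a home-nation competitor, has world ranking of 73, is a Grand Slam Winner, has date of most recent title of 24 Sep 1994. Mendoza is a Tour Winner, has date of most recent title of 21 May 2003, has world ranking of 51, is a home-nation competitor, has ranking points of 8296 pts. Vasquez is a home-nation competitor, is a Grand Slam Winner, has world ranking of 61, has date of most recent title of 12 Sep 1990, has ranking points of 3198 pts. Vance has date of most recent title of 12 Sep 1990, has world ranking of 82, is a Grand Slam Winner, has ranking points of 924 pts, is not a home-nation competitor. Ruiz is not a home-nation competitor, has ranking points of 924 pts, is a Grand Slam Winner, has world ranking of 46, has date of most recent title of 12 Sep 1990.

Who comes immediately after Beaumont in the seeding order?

Mendoza

By status category: Vasquez, Vance, Ruiz and Ivanova (Grand Slam Winner); then Beaumont and Mendoza (Tour Winner).
Among Vasquez, Vance, Ruiz and Ivanova, by date of most recent title (earlier first): Vasquez, Vance and Ruiz (12 Sep 1990) before Ivanova (24 Sep 1994).
Among Vasquez, Vance and Ruiz, a home-nation competitor before not a home-nation competitor: Vasquez (a home-nation competitor) before Vance and Ruiz (not a home-nation competitor).
Vance and Ruiz both have ranking points 924 pts, so the next rule applies.
Among Vance and Ruiz, by world ranking (higher first): Vance (82) before Ruiz (46).
Beaumont and Mendoza both have date of most recent title 21 May 2003, so the next rule applies.
Beaumont and Mendoza are each a home-nation competitor, so the next rule applies.
Beaumont and Mendoza both have ranking points 8296 pts, so the next rule applies.
Among Beaumont and Mendoza, by world ranking (higher first): Beaumont (116) before Mendoza (51).
Order: Vasquez, Vance, Ruiz, Ivanova, Beaumont, Mendoza.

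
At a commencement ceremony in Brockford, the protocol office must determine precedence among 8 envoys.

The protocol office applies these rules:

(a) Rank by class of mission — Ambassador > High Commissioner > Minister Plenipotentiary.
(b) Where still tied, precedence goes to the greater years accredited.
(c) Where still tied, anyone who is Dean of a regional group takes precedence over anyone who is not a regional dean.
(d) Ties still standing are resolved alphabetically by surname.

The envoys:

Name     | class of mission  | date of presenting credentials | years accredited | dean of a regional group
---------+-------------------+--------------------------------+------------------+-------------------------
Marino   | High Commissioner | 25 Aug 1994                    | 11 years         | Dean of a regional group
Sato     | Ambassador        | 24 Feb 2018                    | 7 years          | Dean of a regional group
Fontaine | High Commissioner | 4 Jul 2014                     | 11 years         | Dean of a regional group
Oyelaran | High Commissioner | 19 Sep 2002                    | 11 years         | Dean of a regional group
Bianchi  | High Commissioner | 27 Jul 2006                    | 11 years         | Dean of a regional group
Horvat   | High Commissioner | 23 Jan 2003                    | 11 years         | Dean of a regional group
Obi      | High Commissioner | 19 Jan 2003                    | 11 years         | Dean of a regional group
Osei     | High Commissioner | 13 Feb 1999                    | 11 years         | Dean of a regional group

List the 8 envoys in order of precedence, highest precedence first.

Sato, Bianchi, Fontaine, Horvat, Marino, Obi, Osei, Oyelaran

By class of mission: Sato (Ambassador); then Bianchi, Fontaine, Horvat, Marino, Obi, Osei and Oyelaran (High Commissioner).
Bianchi, Fontaine, Horvat, Marino, Obi, Osei and Oyelaran all have years accredited 11 years, so the next rule applies.
Bianchi, Fontaine, Horvat, Marino, Obi, Osei and Oyelaran are each Dean of a regional group, so the next rule applies.
Among Bianchi, Fontaine, Horvat, Marino, Obi, Osei and Oyelaran, alphabetically by surname: Bianchi before Fontaine before Horvat before Marino before Obi before Osei before Oyelaran.
Full order: Sato, Bianchi, Fontaine, Horvat, Marino, Obi, Osei, Oyelaran.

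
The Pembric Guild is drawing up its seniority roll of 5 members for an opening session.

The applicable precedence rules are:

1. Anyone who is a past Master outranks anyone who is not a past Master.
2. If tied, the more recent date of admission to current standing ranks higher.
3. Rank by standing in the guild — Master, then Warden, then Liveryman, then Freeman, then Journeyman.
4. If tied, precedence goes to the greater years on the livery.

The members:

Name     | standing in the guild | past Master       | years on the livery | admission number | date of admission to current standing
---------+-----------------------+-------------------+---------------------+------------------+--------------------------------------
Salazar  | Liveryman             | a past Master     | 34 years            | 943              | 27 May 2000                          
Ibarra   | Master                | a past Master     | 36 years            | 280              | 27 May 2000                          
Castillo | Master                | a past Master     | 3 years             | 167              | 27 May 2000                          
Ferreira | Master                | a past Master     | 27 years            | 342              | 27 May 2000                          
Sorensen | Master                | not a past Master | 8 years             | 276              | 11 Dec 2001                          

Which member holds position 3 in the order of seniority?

Castillo

By the first rule: Ibarra, Ferreira, Castillo and Salazar (each a past Master); then Sorensen (not a past Master).
Ibarra, Ferreira, Castillo and Salazar all have date of admission to current standing 27 May 2000, so the next rule applies.
Among Ibarra, Ferreira, Castillo and Salazar, by standing in the guild: Ibarra, Ferreira and Castillo (Master) before Salazar (Liveryman).
Among Ibarra, Ferreira and Castillo, by years on the livery (higher first): Ibarra (36 years) before Ferreira (27 years) before Castillo (3 years).
Order: Ibarra, Ferreira, Castillo, Salazar, Sorensen.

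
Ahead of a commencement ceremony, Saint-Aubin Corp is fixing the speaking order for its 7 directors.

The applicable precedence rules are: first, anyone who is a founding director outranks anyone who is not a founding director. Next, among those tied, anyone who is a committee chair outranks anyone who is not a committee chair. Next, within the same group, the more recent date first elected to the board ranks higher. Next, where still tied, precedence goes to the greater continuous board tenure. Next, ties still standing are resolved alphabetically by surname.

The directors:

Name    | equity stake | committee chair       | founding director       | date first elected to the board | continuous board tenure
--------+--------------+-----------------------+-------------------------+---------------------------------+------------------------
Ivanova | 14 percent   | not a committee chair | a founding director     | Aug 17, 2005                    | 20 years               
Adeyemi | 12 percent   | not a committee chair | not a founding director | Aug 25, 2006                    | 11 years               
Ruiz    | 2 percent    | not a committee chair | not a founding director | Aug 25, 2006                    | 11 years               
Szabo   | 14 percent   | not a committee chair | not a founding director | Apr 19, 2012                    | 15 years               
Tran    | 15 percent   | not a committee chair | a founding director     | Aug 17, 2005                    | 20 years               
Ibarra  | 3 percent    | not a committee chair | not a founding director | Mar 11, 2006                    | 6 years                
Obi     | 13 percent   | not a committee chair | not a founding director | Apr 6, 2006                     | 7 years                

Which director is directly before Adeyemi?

Szabo

By the first rule: Ivanova and Tran (both a founding director); then Szabo, Adeyemi, Ruiz, Obi and Ibarra (each not a founding director).
Ivanova and Tran are each not a committee chair, so the next rule applies.
Ivanova and Tran both have date first elected to the board Aug 17, 2005, so the next rule applies.
Ivanova and Tran both have continuous board tenure 20 years, so the next rule applies.
Among Ivanova and Tran, alphabetically by surname: Ivanova before Tran.
Szabo, Adeyemi, Ruiz, Obi and Ibarra are each not a committee chair, so the next rule applies.
Among Szabo, Adeyemi, Ruiz, Obi and Ibarra, by date first elected to the board (later first): Szabo (Apr 19, 2012) before Adeyemi and Ruiz (Aug 25, 2006) before Obi (Apr 6, 2006) before Ibarra (Mar 11, 2006).
Adeyemi and Ruiz both have continuous board tenure 11 years, so the next rule applies.
Among Adeyemi and Ruiz, alphabetically by surname: Adeyemi before Ruiz.
Order: Ivanova, Tran, Szabo, Adeyemi, Ruiz, Obi, Ibarra.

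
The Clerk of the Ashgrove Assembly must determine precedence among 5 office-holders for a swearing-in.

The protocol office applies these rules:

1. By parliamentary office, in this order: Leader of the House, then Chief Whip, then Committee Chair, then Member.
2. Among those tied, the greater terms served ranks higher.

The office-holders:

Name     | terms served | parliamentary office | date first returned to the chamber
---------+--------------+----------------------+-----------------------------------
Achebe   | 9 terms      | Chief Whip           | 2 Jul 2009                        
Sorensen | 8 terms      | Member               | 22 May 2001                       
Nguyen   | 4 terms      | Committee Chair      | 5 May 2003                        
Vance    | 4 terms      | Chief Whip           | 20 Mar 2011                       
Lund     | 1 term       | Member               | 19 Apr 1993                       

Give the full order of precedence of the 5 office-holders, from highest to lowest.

Achebe, Vance, Nguyen, Sorensen, Lund

By parliamentary office: Achebe and Vance (Chief Whip); then Nguyen (Committee Chair); then Sorensen and Lund (Member).
Among Achebe and Vance, by terms served (higher first): Achebe (9 terms) before Vance (4 terms).
Among Sorensen and Lund, by terms served (higher first): Sorensen (8 terms) before Lund (1 term).
Full order: Achebe, Vance, Nguyen, Sorensen, Lund.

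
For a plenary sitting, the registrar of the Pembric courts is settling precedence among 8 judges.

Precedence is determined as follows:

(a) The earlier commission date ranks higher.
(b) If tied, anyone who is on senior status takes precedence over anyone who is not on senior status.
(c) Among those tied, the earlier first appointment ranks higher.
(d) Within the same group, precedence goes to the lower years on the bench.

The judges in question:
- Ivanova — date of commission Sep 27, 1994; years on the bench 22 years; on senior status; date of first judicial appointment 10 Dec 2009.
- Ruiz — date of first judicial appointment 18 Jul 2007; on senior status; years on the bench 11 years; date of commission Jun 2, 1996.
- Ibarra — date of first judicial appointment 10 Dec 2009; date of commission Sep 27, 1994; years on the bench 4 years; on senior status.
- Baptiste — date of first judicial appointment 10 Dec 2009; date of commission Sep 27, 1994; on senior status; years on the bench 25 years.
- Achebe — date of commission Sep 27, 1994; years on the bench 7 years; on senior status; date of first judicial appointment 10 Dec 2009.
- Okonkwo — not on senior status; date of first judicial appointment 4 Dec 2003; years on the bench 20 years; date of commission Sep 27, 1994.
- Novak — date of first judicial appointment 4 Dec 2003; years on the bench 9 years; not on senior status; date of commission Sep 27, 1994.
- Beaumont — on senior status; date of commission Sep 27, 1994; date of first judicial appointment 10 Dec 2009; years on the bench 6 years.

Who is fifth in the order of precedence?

By date of commission (earlier first): Ibarra, Beaumont, Achebe, Ivanova, Baptiste, Novak and Okonkwo (each Sep 27, 1994); then Ruiz (Jun 2, 1996).
Among Ibarra, Beaumont, Achebe, Ivanova, Baptiste, Novak and Okonkwo, on senior status before not on senior status: Ibarra, Beaumont, Achebe, Ivanova and Baptiste (on senior status) before Novak and Okonkwo (not on senior status).
Ibarra, Beaumont, Achebe, Ivanova and Baptiste all have date of first judicial appointment 10 Dec 2009, so the next rule applies.
Among Ibarra, Beaumont, Achebe, Ivanova and Baptiste, by years on the bench (lower first): Ibarra (4 years) before Beaumont (6 years) before Achebe (7 years) before Ivanova (22 years) before Baptiste (25 years).
Novak and Okonkwo both have date of first judicial appointment 4 Dec 2003, so the next rule applies.
Among Novak and Okonkwo, by years on the bench (lower first): Novak (9 years) before Okonkwo (20 years).
Order: Ibarra, Beaumont, Achebe, Ivanova, Baptiste, Novak, Okonkwo, Ruiz.

Baptiste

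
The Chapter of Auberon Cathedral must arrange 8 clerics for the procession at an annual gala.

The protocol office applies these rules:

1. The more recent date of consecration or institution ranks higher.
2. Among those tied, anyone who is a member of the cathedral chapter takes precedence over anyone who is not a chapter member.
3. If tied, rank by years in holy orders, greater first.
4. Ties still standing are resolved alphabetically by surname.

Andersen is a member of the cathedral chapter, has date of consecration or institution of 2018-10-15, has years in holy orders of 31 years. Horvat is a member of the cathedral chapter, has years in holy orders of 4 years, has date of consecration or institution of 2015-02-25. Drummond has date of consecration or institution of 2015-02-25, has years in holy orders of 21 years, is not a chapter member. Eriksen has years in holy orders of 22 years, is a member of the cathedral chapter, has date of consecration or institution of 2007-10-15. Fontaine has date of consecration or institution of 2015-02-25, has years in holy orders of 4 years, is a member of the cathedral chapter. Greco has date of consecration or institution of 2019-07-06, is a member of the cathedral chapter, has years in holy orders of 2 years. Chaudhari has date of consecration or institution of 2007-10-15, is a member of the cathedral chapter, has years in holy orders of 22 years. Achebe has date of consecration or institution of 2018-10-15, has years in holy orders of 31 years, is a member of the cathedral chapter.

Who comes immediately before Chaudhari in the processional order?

By date of consecration or institution (later first): Greco (2019-07-06); then Achebe and Andersen (both 2018-10-15); then Fontaine, Horvat and Drummond (each 2015-02-25); then Chaudhari and Eriksen (both 2007-10-15).
Achebe and Andersen are each a member of the cathedral chapter, so the next rule applies.
Achebe and Andersen both have years in holy orders 31 years, so the next rule applies.
Among Achebe and Andersen, alphabetically by surname: Achebe before Andersen.
Among Fontaine, Horvat and Drummond, a member of the cathedral chapter before not a chapter member: Fontaine and Horvat (a member of the cathedral chapter) before Drummond (not a chapter member).
Fontaine and Horvat both have years in holy orders 4 years, so the next rule applies.
Among Fontaine and Horvat, alphabetically by surname: Fontaine before Horvat.
Chaudhari and Eriksen are each a member of the cathedral chapter, so the next rule applies.
Chaudhari and Eriksen both have years in holy orders 22 years, so the next rule applies.
Among Chaudhari and Eriksen, alphabetically by surname: Chaudhari before Eriksen.
Order: Greco, Achebe, Andersen, Fontaine, Horvat, Drummond, Chaudhari, Eriksen.

Drummond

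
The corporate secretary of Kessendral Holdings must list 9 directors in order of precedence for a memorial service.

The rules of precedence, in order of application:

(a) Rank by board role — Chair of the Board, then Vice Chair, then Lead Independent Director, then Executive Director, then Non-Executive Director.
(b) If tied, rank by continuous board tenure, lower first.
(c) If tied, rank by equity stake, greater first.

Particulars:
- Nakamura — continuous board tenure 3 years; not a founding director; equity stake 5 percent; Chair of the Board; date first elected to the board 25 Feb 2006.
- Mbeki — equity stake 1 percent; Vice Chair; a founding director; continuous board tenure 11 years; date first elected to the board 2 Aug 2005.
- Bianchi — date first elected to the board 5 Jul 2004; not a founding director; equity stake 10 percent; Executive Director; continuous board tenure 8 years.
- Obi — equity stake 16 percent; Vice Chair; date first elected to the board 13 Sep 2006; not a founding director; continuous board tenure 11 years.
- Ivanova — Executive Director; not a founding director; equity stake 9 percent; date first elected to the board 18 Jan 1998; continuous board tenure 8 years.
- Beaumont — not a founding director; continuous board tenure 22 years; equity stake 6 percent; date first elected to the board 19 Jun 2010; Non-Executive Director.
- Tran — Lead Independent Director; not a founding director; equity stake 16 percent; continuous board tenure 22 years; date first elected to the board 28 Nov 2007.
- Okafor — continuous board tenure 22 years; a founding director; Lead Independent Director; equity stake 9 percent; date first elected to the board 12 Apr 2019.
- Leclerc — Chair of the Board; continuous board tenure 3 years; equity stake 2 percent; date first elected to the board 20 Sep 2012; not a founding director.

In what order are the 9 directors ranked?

Nakamura, Leclerc, Obi, Mbeki, Tran, Okafor, Bianchi, Ivanova, Beaumont

By board role: Nakamura and Leclerc (Chair of the Board); then Obi and Mbeki (Vice Chair); then Tran and Okafor (Lead Independent Director); then Bianchi and Ivanova (Executive Director); then Beaumont (Non-Executive Director).
Nakamura and Leclerc both have continuous board tenure 3 years, so the next rule applies.
Among Nakamura and Leclerc, by equity stake (higher first): Nakamura (5 percent) before Leclerc (2 percent).
Obi and Mbeki both have continuous board tenure 11 years, so the next rule applies.
Among Obi and Mbeki, by equity stake (higher first): Obi (16 percent) before Mbeki (1 percent).
Tran and Okafor both have continuous board tenure 22 years, so the next rule applies.
Among Tran and Okafor, by equity stake (higher first): Tran (16 percent) before Okafor (9 percent).
Bianchi and Ivanova both have continuous board tenure 8 years, so the next rule applies.
Among Bianchi and Ivanova, by equity stake (higher first): Bianchi (10 percent) before Ivanova (9 percent).
Full order: Nakamura, Leclerc, Obi, Mbeki, Tran, Okafor, Bianchi, Ivanova, Beaumont.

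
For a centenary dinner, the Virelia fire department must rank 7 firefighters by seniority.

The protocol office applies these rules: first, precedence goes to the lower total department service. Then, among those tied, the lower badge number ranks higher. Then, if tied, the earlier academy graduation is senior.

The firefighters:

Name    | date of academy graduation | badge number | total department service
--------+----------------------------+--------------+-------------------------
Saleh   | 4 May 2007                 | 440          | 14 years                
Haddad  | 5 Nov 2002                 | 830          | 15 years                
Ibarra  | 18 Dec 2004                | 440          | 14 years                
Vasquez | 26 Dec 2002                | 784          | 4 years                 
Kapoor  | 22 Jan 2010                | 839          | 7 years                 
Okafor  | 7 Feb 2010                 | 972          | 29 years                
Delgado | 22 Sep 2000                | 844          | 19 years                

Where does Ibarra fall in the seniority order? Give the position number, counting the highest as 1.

3

By total department service (lower first): Vasquez (4 years); then Kapoor (7 years); then Ibarra and Saleh (both 14 years); then Haddad (15 years); then Delgado (19 years); then Okafor (29 years).
Ibarra and Saleh both have badge number 440, so the next rule applies.
Among Ibarra and Saleh, by date of academy graduation (earlier first): Ibarra (18 Dec 2004) before Saleh (4 May 2007).
Order: Vasquez, Kapoor, Ibarra, Saleh, Haddad, Delgado, Okafor. So position 3.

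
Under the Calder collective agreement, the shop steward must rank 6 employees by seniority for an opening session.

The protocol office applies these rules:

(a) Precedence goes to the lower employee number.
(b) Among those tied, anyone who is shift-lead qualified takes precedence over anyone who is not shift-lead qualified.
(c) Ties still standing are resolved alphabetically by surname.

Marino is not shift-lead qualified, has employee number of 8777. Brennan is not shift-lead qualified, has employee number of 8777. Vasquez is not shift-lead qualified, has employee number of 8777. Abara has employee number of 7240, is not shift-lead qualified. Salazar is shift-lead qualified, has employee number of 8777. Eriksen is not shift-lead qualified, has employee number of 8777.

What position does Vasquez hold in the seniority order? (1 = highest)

6

By employee number (lower first): Abara (7240); then Salazar, Brennan, Eriksen, Marino and Vasquez (each 8777).
Among Salazar, Brennan, Eriksen, Marino and Vasquez, shift-lead qualified before not shift-lead qualified: Salazar (shift-lead qualified) before Brennan, Eriksen, Marino and Vasquez (not shift-lead qualified).
Among Brennan, Eriksen, Marino and Vasquez, alphabetically by surname: Brennan before Eriksen before Marino before Vasquez.
Order: Abara, Salazar, Brennan, Eriksen, Marino, Vasquez. So position 6.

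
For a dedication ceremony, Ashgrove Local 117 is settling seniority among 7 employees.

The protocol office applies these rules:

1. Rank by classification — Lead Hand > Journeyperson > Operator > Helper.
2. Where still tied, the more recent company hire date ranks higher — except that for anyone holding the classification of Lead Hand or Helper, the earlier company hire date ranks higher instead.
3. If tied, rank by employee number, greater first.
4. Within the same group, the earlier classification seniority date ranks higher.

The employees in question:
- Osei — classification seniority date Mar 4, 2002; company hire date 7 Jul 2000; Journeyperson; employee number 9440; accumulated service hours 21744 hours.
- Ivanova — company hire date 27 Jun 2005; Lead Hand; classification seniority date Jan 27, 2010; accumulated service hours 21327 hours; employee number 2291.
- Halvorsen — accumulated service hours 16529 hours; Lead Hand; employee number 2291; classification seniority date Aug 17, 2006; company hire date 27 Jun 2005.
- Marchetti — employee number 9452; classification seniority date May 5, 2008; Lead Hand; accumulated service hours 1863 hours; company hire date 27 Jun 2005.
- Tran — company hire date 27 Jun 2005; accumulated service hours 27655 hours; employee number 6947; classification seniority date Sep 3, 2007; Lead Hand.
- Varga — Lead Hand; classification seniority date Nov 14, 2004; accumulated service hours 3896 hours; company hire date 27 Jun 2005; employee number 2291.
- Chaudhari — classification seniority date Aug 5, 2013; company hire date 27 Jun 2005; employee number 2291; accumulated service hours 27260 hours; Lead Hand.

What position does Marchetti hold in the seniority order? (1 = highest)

1

By classification: Marchetti, Tran, Varga, Halvorsen, Ivanova and Chaudhari (Lead Hand); then Osei (Journeyperson).
Marchetti, Tran, Varga, Halvorsen, Ivanova and Chaudhari all have company hire date 27 Jun 2005, so the next rule applies.
Among Marchetti, Tran, Varga, Halvorsen, Ivanova and Chaudhari, by employee number (higher first): Marchetti (9452) before Tran (6947) before Varga, Halvorsen, Ivanova and Chaudhari (2291).
Among Varga, Halvorsen, Ivanova and Chaudhari, by classification seniority date (earlier first): Varga (Nov 14, 2004) before Halvorsen (Aug 17, 2006) before Ivanova (Jan 27, 2010) before Chaudhari (Aug 5, 2013).
Order: Marchetti, Tran, Varga, Halvorsen, Ivanova, Chaudhari, Osei. So position 1.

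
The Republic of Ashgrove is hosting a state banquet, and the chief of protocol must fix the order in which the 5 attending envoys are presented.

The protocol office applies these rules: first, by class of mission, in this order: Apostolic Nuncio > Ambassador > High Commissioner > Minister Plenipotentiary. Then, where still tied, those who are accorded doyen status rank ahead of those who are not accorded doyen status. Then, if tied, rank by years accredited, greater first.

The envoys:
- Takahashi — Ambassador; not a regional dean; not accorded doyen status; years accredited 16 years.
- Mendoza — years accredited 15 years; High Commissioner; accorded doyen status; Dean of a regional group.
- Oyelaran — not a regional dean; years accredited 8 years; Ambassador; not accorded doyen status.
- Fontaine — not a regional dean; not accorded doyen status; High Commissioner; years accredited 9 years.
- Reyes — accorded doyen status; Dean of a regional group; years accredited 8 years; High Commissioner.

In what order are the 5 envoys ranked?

Takahashi, Oyelaran, Mendoza, Reyes, Fontaine

By class of mission: Takahashi and Oyelaran (Ambassador); then Mendoza, Reyes and Fontaine (High Commissioner).
Takahashi and Oyelaran are each not accorded doyen status, so the next rule applies.
Among Takahashi and Oyelaran, by years accredited (higher first): Takahashi (16 years) before Oyelaran (8 years).
Among Mendoza, Reyes and Fontaine, accorded doyen status before not accorded doyen status: Mendoza and Reyes (accorded doyen status) before Fontaine (not accorded doyen status).
Among Mendoza and Reyes, by years accredited (higher first): Mendoza (15 years) before Reyes (8 years).
Full order: Takahashi, Oyelaran, Mendoza, Reyes, Fontaine.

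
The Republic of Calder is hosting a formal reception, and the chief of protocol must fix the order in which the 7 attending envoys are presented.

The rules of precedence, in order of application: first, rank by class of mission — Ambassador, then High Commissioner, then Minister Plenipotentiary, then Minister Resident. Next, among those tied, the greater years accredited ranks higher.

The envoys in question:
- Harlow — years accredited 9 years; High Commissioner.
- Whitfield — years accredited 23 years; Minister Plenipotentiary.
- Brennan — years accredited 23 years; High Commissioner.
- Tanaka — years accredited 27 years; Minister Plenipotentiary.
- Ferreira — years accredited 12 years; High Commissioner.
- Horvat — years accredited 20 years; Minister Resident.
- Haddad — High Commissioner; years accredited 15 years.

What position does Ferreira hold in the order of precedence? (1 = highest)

By class of mission: Brennan, Haddad, Ferreira and Harlow (High Commissioner); then Tanaka and Whitfield (Minister Plenipotentiary); then Horvat (Minister Resident).
Among Brennan, Haddad, Ferreira and Harlow, by years accredited (higher first): Brennan (23 years) before Haddad (15 years) before Ferreira (12 years) before Harlow (9 years).
Among Tanaka and Whitfield, by years accredited (higher first): Tanaka (27 years) before Whitfield (23 years).
Order: Brennan, Haddad, Ferreira, Harlow, Tanaka, Whitfield, Horvat. So position 3.

3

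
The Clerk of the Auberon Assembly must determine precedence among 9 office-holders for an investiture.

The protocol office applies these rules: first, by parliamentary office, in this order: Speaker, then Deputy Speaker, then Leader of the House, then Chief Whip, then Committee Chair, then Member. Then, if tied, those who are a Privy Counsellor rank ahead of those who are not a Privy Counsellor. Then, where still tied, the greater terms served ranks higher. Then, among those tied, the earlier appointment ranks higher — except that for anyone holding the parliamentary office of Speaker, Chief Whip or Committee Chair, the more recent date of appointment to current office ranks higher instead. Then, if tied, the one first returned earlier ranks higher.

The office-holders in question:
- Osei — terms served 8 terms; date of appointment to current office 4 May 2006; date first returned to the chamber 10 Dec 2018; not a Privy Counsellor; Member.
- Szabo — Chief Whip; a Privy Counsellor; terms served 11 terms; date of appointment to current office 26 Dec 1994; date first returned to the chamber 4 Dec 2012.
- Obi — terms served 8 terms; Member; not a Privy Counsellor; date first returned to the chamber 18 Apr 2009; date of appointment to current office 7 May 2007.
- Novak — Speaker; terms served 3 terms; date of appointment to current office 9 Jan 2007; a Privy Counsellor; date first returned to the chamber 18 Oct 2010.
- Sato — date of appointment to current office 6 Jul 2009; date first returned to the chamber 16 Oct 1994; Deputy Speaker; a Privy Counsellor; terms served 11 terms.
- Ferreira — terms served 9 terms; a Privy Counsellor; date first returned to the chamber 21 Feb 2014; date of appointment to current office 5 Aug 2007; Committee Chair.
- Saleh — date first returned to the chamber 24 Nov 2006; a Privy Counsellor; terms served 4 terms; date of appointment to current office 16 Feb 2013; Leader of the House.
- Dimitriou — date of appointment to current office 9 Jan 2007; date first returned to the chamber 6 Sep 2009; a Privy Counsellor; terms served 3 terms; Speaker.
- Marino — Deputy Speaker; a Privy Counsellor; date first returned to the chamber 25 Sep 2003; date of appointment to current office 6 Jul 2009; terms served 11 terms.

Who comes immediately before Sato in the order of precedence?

By parliamentary office: Dimitriou and Novak (Speaker); then Sato and Marino (Deputy Speaker); then Saleh (Leader of the House); then Szabo (Chief Whip); then Ferreira (Committee Chair); then Osei and Obi (Member).
Dimitriou and Novak are each a Privy Counsellor, so the next rule applies.
Dimitriou and Novak both have terms served 3 terms, so the next rule applies.
Dimitriou and Novak both have date of appointment to current office 9 Jan 2007, so the next rule applies.
Among Dimitriou and Novak, by date first returned to the chamber (earlier first): Dimitriou (6 Sep 2009) before Novak (18 Oct 2010).
Sato and Marino are each a Privy Counsellor, so the next rule applies.
Sato and Marino both have terms served 11 terms, so the next rule applies.
Sato and Marino both have date of appointment to current office 6 Jul 2009, so the next rule applies.
Among Sato and Marino, by date first returned to the chamber (earlier first): Sato (16 Oct 1994) before Marino (25 Sep 2003).
Osei and Obi are each not a Privy Counsellor, so the next rule applies.
Osei and Obi both have terms served 8 terms, so the next rule applies.
Among Osei and Obi, by date of appointment to current office (earlier first): Osei (4 May 2006) before Obi (7 May 2007).
Order: Dimitriou, Novak, Sato, Marino, Saleh, Szabo, Ferreira, Osei, Obi.

Novak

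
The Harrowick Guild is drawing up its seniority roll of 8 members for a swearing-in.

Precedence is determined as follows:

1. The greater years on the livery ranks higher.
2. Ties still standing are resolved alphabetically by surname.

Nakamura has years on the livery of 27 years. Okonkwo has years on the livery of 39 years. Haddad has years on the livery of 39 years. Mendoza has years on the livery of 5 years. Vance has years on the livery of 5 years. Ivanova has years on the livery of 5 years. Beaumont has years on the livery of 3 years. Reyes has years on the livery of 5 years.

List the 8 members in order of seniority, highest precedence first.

Haddad, Okonkwo, Nakamura, Ivanova, Mendoza, Reyes, Vance, Beaumont

By years on the livery (higher first): Haddad and Okonkwo (both 39 years); then Nakamura (27 years); then Ivanova, Mendoza, Reyes and Vance (each 5 years); then Beaumont (3 years).
Among Haddad and Okonkwo, alphabetically by surname: Haddad before Okonkwo.
Among Ivanova, Mendoza, Reyes and Vance, alphabetically by surname: Ivanova before Mendoza before Reyes before Vance.
Full order: Haddad, Okonkwo, Nakamura, Ivanova, Mendoza, Reyes, Vance, Beaumont.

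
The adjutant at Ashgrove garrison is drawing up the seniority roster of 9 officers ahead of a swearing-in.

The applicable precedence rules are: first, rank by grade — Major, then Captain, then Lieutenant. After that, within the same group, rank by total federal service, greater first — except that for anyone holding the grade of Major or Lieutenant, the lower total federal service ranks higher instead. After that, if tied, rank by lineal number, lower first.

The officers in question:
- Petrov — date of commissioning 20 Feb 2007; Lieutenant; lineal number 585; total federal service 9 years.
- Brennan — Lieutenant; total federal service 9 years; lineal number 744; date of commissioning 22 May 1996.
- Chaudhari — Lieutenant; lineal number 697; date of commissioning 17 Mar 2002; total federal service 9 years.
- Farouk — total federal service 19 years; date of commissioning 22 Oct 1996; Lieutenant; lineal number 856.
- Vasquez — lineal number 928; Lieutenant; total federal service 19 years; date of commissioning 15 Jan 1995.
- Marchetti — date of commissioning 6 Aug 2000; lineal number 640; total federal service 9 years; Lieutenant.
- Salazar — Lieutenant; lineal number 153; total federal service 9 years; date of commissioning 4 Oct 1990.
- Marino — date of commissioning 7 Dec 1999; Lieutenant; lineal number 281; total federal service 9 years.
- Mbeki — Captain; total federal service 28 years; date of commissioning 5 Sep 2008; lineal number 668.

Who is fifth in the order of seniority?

By grade: Mbeki (Captain); then Salazar, Marino, Petrov, Marchetti, Chaudhari, Brennan, Farouk and Vasquez (Lieutenant).
Among Salazar, Marino, Petrov, Marchetti, Chaudhari, Brennan, Farouk and Vasquez, by total federal service (lower first) (reversed rule for this group): Salazar, Marino, Petrov, Marchetti, Chaudhari and Brennan (9 years) before Farouk and Vasquez (19 years).
Among Salazar, Marino, Petrov, Marchetti, Chaudhari and Brennan, by lineal number (lower first): Salazar (153) before Marino (281) before Petrov (585) before Marchetti (640) before Chaudhari (697) before Brennan (744).
Among Farouk and Vasquez, by lineal number (lower first): Farouk (856) before Vasquez (928).
Order: Mbeki, Salazar, Marino, Petrov, Marchetti, Chaudhari, Brennan, Farouk, Vasquez.

Marchetti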